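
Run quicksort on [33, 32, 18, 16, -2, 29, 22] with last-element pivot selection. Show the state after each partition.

Partition 1: pivot=22 at index 3 -> [18, 16, -2, 22, 33, 29, 32]
Partition 2: pivot=-2 at index 0 -> [-2, 16, 18, 22, 33, 29, 32]
Partition 3: pivot=18 at index 2 -> [-2, 16, 18, 22, 33, 29, 32]
Partition 4: pivot=32 at index 5 -> [-2, 16, 18, 22, 29, 32, 33]


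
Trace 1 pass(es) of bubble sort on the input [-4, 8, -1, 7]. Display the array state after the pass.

After pass 1: [-4, -1, 7, 8] (2 swaps)
Total swaps: 2


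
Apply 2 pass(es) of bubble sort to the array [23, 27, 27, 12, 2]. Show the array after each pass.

After pass 1: [23, 27, 12, 2, 27] (2 swaps)
After pass 2: [23, 12, 2, 27, 27] (2 swaps)
Total swaps: 4


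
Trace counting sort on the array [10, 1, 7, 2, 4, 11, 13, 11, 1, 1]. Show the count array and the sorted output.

Count array: [0, 3, 1, 0, 1, 0, 0, 1, 0, 0, 1, 2, 0, 1]
(count[i] = number of elements equal to i)
Cumulative count: [0, 3, 4, 4, 5, 5, 5, 6, 6, 6, 7, 9, 9, 10]
Sorted: [1, 1, 1, 2, 4, 7, 10, 11, 11, 13]


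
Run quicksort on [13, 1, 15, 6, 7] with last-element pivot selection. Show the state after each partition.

Partition 1: pivot=7 at index 2 -> [1, 6, 7, 13, 15]
Partition 2: pivot=6 at index 1 -> [1, 6, 7, 13, 15]
Partition 3: pivot=15 at index 4 -> [1, 6, 7, 13, 15]


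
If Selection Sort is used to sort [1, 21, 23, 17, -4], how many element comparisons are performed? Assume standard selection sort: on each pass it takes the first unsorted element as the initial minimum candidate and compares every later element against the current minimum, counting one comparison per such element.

Pass 1: scan indices 1..4 for the minimum = 4 comparison(s); min is -4, place at index 0 -> [-4, 21, 23, 17, 1]
Pass 2: scan indices 2..4 for the minimum = 3 comparison(s); min is 1, place at index 1 -> [-4, 1, 23, 17, 21]
Pass 3: scan indices 3..4 for the minimum = 2 comparison(s); min is 17, place at index 2 -> [-4, 1, 17, 23, 21]
Pass 4: scan indices 4..4 for the minimum = 1 comparison(s); min is 21, place at index 3 -> [-4, 1, 17, 21, 23]
Selection sort always scans the whole unsorted suffix, so the count is (n-1) + (n-2) + ... + 1 = n(n-1)/2 = 5*4/2 = 10 regardless of the input order.
Total comparisons: 4 + 3 + 2 + 1 = 10


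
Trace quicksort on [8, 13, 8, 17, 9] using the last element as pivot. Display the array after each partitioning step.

Partition 1: pivot=9 at index 2 -> [8, 8, 9, 17, 13]
Partition 2: pivot=8 at index 1 -> [8, 8, 9, 17, 13]
Partition 3: pivot=13 at index 3 -> [8, 8, 9, 13, 17]


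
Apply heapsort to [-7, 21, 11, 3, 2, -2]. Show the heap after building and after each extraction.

Build heap: [21, 3, 11, -7, 2, -2]
Extract 21: [11, 3, -2, -7, 2, 21]
Extract 11: [3, 2, -2, -7, 11, 21]
Extract 3: [2, -7, -2, 3, 11, 21]
Extract 2: [-2, -7, 2, 3, 11, 21]
Extract -2: [-7, -2, 2, 3, 11, 21]


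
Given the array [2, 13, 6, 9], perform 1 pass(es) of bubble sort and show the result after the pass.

After pass 1: [2, 6, 9, 13] (2 swaps)
Total swaps: 2


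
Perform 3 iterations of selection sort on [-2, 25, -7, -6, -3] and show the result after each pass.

Pass 1: Select minimum -7 at index 2, swap -> [-7, 25, -2, -6, -3]
Pass 2: Select minimum -6 at index 3, swap -> [-7, -6, -2, 25, -3]
Pass 3: Select minimum -3 at index 4, swap -> [-7, -6, -3, 25, -2]


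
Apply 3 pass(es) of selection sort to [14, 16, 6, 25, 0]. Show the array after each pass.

Pass 1: Select minimum 0 at index 4, swap -> [0, 16, 6, 25, 14]
Pass 2: Select minimum 6 at index 2, swap -> [0, 6, 16, 25, 14]
Pass 3: Select minimum 14 at index 4, swap -> [0, 6, 14, 25, 16]


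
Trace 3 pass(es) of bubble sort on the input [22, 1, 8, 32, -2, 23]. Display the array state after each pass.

After pass 1: [1, 8, 22, -2, 23, 32] (4 swaps)
After pass 2: [1, 8, -2, 22, 23, 32] (1 swaps)
After pass 3: [1, -2, 8, 22, 23, 32] (1 swaps)
Total swaps: 6


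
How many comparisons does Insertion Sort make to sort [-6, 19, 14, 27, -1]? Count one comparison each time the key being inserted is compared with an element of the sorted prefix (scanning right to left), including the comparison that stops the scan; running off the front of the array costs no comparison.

Insert 19: -6 <= 19 (stop) = 1 comparison(s) -> [-6, 19, 14, 27, -1]
Insert 14: 19 > 14 (shift), -6 <= 14 (stop) = 2 comparison(s) -> [-6, 14, 19, 27, -1]
Insert 27: 19 <= 27 (stop) = 1 comparison(s) -> [-6, 14, 19, 27, -1]
Insert -1: 27 > -1 (shift), 19 > -1 (shift), 14 > -1 (shift), -6 <= -1 (stop) = 4 comparison(s) -> [-6, -1, 14, 19, 27]
Total comparisons: 1 + 2 + 1 + 4 = 8


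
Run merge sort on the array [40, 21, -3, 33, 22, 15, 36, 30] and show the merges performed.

Divide and conquer:
  Merge [40] + [21] -> [21, 40]
  Merge [-3] + [33] -> [-3, 33]
  Merge [21, 40] + [-3, 33] -> [-3, 21, 33, 40]
  Merge [22] + [15] -> [15, 22]
  Merge [36] + [30] -> [30, 36]
  Merge [15, 22] + [30, 36] -> [15, 22, 30, 36]
  Merge [-3, 21, 33, 40] + [15, 22, 30, 36] -> [-3, 15, 21, 22, 30, 33, 36, 40]


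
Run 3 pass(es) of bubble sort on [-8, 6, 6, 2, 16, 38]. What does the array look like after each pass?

After pass 1: [-8, 6, 2, 6, 16, 38] (1 swaps)
After pass 2: [-8, 2, 6, 6, 16, 38] (1 swaps)
After pass 3: [-8, 2, 6, 6, 16, 38] (0 swaps)
Total swaps: 2


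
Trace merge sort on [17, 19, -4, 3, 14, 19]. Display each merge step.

Divide and conquer:
  Merge [19] + [-4] -> [-4, 19]
  Merge [17] + [-4, 19] -> [-4, 17, 19]
  Merge [14] + [19] -> [14, 19]
  Merge [3] + [14, 19] -> [3, 14, 19]
  Merge [-4, 17, 19] + [3, 14, 19] -> [-4, 3, 14, 17, 19, 19]


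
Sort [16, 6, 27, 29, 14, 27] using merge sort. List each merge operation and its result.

Divide and conquer:
  Merge [6] + [27] -> [6, 27]
  Merge [16] + [6, 27] -> [6, 16, 27]
  Merge [14] + [27] -> [14, 27]
  Merge [29] + [14, 27] -> [14, 27, 29]
  Merge [6, 16, 27] + [14, 27, 29] -> [6, 14, 16, 27, 27, 29]


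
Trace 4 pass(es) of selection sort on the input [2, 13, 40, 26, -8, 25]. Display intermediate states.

Pass 1: Select minimum -8 at index 4, swap -> [-8, 13, 40, 26, 2, 25]
Pass 2: Select minimum 2 at index 4, swap -> [-8, 2, 40, 26, 13, 25]
Pass 3: Select minimum 13 at index 4, swap -> [-8, 2, 13, 26, 40, 25]
Pass 4: Select minimum 25 at index 5, swap -> [-8, 2, 13, 25, 40, 26]


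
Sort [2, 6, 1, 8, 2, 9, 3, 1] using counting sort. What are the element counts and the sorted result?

Count array: [0, 2, 2, 1, 0, 0, 1, 0, 1, 1]
(count[i] = number of elements equal to i)
Cumulative count: [0, 2, 4, 5, 5, 5, 6, 6, 7, 8]
Sorted: [1, 1, 2, 2, 3, 6, 8, 9]


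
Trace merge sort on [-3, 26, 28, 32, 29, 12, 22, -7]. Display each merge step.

Divide and conquer:
  Merge [-3] + [26] -> [-3, 26]
  Merge [28] + [32] -> [28, 32]
  Merge [-3, 26] + [28, 32] -> [-3, 26, 28, 32]
  Merge [29] + [12] -> [12, 29]
  Merge [22] + [-7] -> [-7, 22]
  Merge [12, 29] + [-7, 22] -> [-7, 12, 22, 29]
  Merge [-3, 26, 28, 32] + [-7, 12, 22, 29] -> [-7, -3, 12, 22, 26, 28, 29, 32]


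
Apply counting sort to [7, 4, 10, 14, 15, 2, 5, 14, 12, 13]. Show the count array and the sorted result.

Count array: [0, 0, 1, 0, 1, 1, 0, 1, 0, 0, 1, 0, 1, 1, 2, 1]
(count[i] = number of elements equal to i)
Cumulative count: [0, 0, 1, 1, 2, 3, 3, 4, 4, 4, 5, 5, 6, 7, 9, 10]
Sorted: [2, 4, 5, 7, 10, 12, 13, 14, 14, 15]


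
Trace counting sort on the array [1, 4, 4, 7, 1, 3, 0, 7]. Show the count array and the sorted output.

Count array: [1, 2, 0, 1, 2, 0, 0, 2]
(count[i] = number of elements equal to i)
Cumulative count: [1, 3, 3, 4, 6, 6, 6, 8]
Sorted: [0, 1, 1, 3, 4, 4, 7, 7]


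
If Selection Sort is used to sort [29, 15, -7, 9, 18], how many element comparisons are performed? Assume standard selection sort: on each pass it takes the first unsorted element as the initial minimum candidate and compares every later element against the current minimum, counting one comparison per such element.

Pass 1: scan indices 1..4 for the minimum = 4 comparison(s); min is -7, place at index 0 -> [-7, 15, 29, 9, 18]
Pass 2: scan indices 2..4 for the minimum = 3 comparison(s); min is 9, place at index 1 -> [-7, 9, 29, 15, 18]
Pass 3: scan indices 3..4 for the minimum = 2 comparison(s); min is 15, place at index 2 -> [-7, 9, 15, 29, 18]
Pass 4: scan indices 4..4 for the minimum = 1 comparison(s); min is 18, place at index 3 -> [-7, 9, 15, 18, 29]
Selection sort always scans the whole unsorted suffix, so the count is (n-1) + (n-2) + ... + 1 = n(n-1)/2 = 5*4/2 = 10 regardless of the input order.
Total comparisons: 4 + 3 + 2 + 1 = 10


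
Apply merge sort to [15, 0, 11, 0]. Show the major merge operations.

Divide and conquer:
  Merge [15] + [0] -> [0, 15]
  Merge [11] + [0] -> [0, 11]
  Merge [0, 15] + [0, 11] -> [0, 0, 11, 15]


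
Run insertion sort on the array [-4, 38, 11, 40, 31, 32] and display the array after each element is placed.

First element -4 is already 'sorted'
Insert 38: shifted 0 elements -> [-4, 38, 11, 40, 31, 32]
Insert 11: shifted 1 elements -> [-4, 11, 38, 40, 31, 32]
Insert 40: shifted 0 elements -> [-4, 11, 38, 40, 31, 32]
Insert 31: shifted 2 elements -> [-4, 11, 31, 38, 40, 32]
Insert 32: shifted 2 elements -> [-4, 11, 31, 32, 38, 40]


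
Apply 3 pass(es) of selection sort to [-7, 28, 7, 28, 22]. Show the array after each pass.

Pass 1: Select minimum -7 at index 0, swap -> [-7, 28, 7, 28, 22]
Pass 2: Select minimum 7 at index 2, swap -> [-7, 7, 28, 28, 22]
Pass 3: Select minimum 22 at index 4, swap -> [-7, 7, 22, 28, 28]


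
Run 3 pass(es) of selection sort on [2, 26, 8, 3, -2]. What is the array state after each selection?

Pass 1: Select minimum -2 at index 4, swap -> [-2, 26, 8, 3, 2]
Pass 2: Select minimum 2 at index 4, swap -> [-2, 2, 8, 3, 26]
Pass 3: Select minimum 3 at index 3, swap -> [-2, 2, 3, 8, 26]


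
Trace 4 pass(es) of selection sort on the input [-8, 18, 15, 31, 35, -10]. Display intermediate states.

Pass 1: Select minimum -10 at index 5, swap -> [-10, 18, 15, 31, 35, -8]
Pass 2: Select minimum -8 at index 5, swap -> [-10, -8, 15, 31, 35, 18]
Pass 3: Select minimum 15 at index 2, swap -> [-10, -8, 15, 31, 35, 18]
Pass 4: Select minimum 18 at index 5, swap -> [-10, -8, 15, 18, 35, 31]


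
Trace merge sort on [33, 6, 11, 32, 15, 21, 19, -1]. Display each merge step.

Divide and conquer:
  Merge [33] + [6] -> [6, 33]
  Merge [11] + [32] -> [11, 32]
  Merge [6, 33] + [11, 32] -> [6, 11, 32, 33]
  Merge [15] + [21] -> [15, 21]
  Merge [19] + [-1] -> [-1, 19]
  Merge [15, 21] + [-1, 19] -> [-1, 15, 19, 21]
  Merge [6, 11, 32, 33] + [-1, 15, 19, 21] -> [-1, 6, 11, 15, 19, 21, 32, 33]


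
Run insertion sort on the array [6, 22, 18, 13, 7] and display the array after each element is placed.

First element 6 is already 'sorted'
Insert 22: shifted 0 elements -> [6, 22, 18, 13, 7]
Insert 18: shifted 1 elements -> [6, 18, 22, 13, 7]
Insert 13: shifted 2 elements -> [6, 13, 18, 22, 7]
Insert 7: shifted 3 elements -> [6, 7, 13, 18, 22]


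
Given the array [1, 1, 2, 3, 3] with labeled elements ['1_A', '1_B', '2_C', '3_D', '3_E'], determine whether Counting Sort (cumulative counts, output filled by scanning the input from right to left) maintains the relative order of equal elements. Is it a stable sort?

Trace Counting Sort on the labeled array (the key is the number; the letter only tracks identity):
  Counts for values 0..3: [0, 2, 1, 2]
  Cumulative counts: [0, 2, 3, 5]
  Scan right to left: place 3_E at output index 4
  Scan right to left: place 3_D at output index 3
  Scan right to left: place 2_C at output index 2
  Scan right to left: place 1_B at output index 1
  Scan right to left: place 1_A at output index 0
  Output: [1_A, 1_B, 2_C, 3_D, 3_E]
Equal keys:
  value 1: originally 1_A, 1_B; after sorting 1_A, 1_B -> order preserved
  value 3: originally 3_D, 3_E; after sorting 3_D, 3_E -> order preserved
All equal keys kept their original relative order. Counting Sort is stable: scanning the input right to left with decreasing cumulative counts places later duplicates at later output positions.
Answer: Stable


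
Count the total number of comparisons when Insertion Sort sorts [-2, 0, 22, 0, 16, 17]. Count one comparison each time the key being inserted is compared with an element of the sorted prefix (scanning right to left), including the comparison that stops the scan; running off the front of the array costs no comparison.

Insert 0: -2 <= 0 (stop) = 1 comparison(s) -> [-2, 0, 22, 0, 16, 17]
Insert 22: 0 <= 22 (stop) = 1 comparison(s) -> [-2, 0, 22, 0, 16, 17]
Insert 0: 22 > 0 (shift), 0 <= 0 (stop) = 2 comparison(s) -> [-2, 0, 0, 22, 16, 17]
Insert 16: 22 > 16 (shift), 0 <= 16 (stop) = 2 comparison(s) -> [-2, 0, 0, 16, 22, 17]
Insert 17: 22 > 17 (shift), 16 <= 17 (stop) = 2 comparison(s) -> [-2, 0, 0, 16, 17, 22]
Total comparisons: 1 + 1 + 2 + 2 + 2 = 8


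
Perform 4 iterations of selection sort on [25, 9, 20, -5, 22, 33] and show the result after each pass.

Pass 1: Select minimum -5 at index 3, swap -> [-5, 9, 20, 25, 22, 33]
Pass 2: Select minimum 9 at index 1, swap -> [-5, 9, 20, 25, 22, 33]
Pass 3: Select minimum 20 at index 2, swap -> [-5, 9, 20, 25, 22, 33]
Pass 4: Select minimum 22 at index 4, swap -> [-5, 9, 20, 22, 25, 33]


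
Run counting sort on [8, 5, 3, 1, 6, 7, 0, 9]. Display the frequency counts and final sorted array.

Count array: [1, 1, 0, 1, 0, 1, 1, 1, 1, 1]
(count[i] = number of elements equal to i)
Cumulative count: [1, 2, 2, 3, 3, 4, 5, 6, 7, 8]
Sorted: [0, 1, 3, 5, 6, 7, 8, 9]


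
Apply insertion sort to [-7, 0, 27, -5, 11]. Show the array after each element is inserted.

First element -7 is already 'sorted'
Insert 0: shifted 0 elements -> [-7, 0, 27, -5, 11]
Insert 27: shifted 0 elements -> [-7, 0, 27, -5, 11]
Insert -5: shifted 2 elements -> [-7, -5, 0, 27, 11]
Insert 11: shifted 1 elements -> [-7, -5, 0, 11, 27]


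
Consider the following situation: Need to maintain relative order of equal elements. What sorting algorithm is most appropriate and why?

Best choice: Merge sort or Insertion sort
Reason: Both are stable; quicksort and heapsort are not stable


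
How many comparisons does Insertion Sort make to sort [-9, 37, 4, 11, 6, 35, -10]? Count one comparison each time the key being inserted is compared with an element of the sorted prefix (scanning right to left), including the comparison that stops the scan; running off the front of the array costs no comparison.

Insert 37: -9 <= 37 (stop) = 1 comparison(s) -> [-9, 37, 4, 11, 6, 35, -10]
Insert 4: 37 > 4 (shift), -9 <= 4 (stop) = 2 comparison(s) -> [-9, 4, 37, 11, 6, 35, -10]
Insert 11: 37 > 11 (shift), 4 <= 11 (stop) = 2 comparison(s) -> [-9, 4, 11, 37, 6, 35, -10]
Insert 6: 37 > 6 (shift), 11 > 6 (shift), 4 <= 6 (stop) = 3 comparison(s) -> [-9, 4, 6, 11, 37, 35, -10]
Insert 35: 37 > 35 (shift), 11 <= 35 (stop) = 2 comparison(s) -> [-9, 4, 6, 11, 35, 37, -10]
Insert -10: 37 > -10 (shift), 35 > -10 (shift), 11 > -10 (shift), 6 > -10 (shift), 4 > -10 (shift), -9 > -10 (shift), reached front = 6 comparison(s) -> [-10, -9, 4, 6, 11, 35, 37]
Total comparisons: 1 + 2 + 2 + 3 + 2 + 6 = 16


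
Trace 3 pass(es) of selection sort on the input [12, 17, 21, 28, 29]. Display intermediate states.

Pass 1: Select minimum 12 at index 0, swap -> [12, 17, 21, 28, 29]
Pass 2: Select minimum 17 at index 1, swap -> [12, 17, 21, 28, 29]
Pass 3: Select minimum 21 at index 2, swap -> [12, 17, 21, 28, 29]


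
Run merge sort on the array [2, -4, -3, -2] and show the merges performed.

Divide and conquer:
  Merge [2] + [-4] -> [-4, 2]
  Merge [-3] + [-2] -> [-3, -2]
  Merge [-4, 2] + [-3, -2] -> [-4, -3, -2, 2]


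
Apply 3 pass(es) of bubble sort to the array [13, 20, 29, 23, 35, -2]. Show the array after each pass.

After pass 1: [13, 20, 23, 29, -2, 35] (2 swaps)
After pass 2: [13, 20, 23, -2, 29, 35] (1 swaps)
After pass 3: [13, 20, -2, 23, 29, 35] (1 swaps)
Total swaps: 4


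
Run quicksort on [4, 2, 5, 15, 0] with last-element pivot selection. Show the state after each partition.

Partition 1: pivot=0 at index 0 -> [0, 2, 5, 15, 4]
Partition 2: pivot=4 at index 2 -> [0, 2, 4, 15, 5]
Partition 3: pivot=5 at index 3 -> [0, 2, 4, 5, 15]


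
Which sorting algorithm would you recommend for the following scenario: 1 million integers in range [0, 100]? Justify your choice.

Best choice: Counting sort
Reason: O(n + k) where k=100 is small; linear time beats O(n log n)


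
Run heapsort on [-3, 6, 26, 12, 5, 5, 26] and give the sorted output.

Build heap: [26, 12, 26, 6, 5, 5, -3]
Extract 26: [26, 12, 5, 6, 5, -3, 26]
Extract 26: [12, 6, 5, -3, 5, 26, 26]
Extract 12: [6, 5, 5, -3, 12, 26, 26]
Extract 6: [5, -3, 5, 6, 12, 26, 26]
Extract 5: [5, -3, 5, 6, 12, 26, 26]
Extract 5: [-3, 5, 5, 6, 12, 26, 26]


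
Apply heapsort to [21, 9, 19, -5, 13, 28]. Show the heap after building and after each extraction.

Build heap: [28, 13, 21, -5, 9, 19]
Extract 28: [21, 13, 19, -5, 9, 28]
Extract 21: [19, 13, 9, -5, 21, 28]
Extract 19: [13, -5, 9, 19, 21, 28]
Extract 13: [9, -5, 13, 19, 21, 28]
Extract 9: [-5, 9, 13, 19, 21, 28]


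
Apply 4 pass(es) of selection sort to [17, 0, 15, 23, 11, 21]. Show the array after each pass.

Pass 1: Select minimum 0 at index 1, swap -> [0, 17, 15, 23, 11, 21]
Pass 2: Select minimum 11 at index 4, swap -> [0, 11, 15, 23, 17, 21]
Pass 3: Select minimum 15 at index 2, swap -> [0, 11, 15, 23, 17, 21]
Pass 4: Select minimum 17 at index 4, swap -> [0, 11, 15, 17, 23, 21]


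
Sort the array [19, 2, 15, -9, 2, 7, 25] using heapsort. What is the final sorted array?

Build heap: [25, 2, 19, -9, 2, 7, 15]
Extract 25: [19, 2, 15, -9, 2, 7, 25]
Extract 19: [15, 2, 7, -9, 2, 19, 25]
Extract 15: [7, 2, 2, -9, 15, 19, 25]
Extract 7: [2, -9, 2, 7, 15, 19, 25]
Extract 2: [2, -9, 2, 7, 15, 19, 25]
Extract 2: [-9, 2, 2, 7, 15, 19, 25]


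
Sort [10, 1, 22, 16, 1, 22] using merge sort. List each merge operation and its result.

Divide and conquer:
  Merge [1] + [22] -> [1, 22]
  Merge [10] + [1, 22] -> [1, 10, 22]
  Merge [1] + [22] -> [1, 22]
  Merge [16] + [1, 22] -> [1, 16, 22]
  Merge [1, 10, 22] + [1, 16, 22] -> [1, 1, 10, 16, 22, 22]


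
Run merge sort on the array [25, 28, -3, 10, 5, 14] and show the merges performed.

Divide and conquer:
  Merge [28] + [-3] -> [-3, 28]
  Merge [25] + [-3, 28] -> [-3, 25, 28]
  Merge [5] + [14] -> [5, 14]
  Merge [10] + [5, 14] -> [5, 10, 14]
  Merge [-3, 25, 28] + [5, 10, 14] -> [-3, 5, 10, 14, 25, 28]


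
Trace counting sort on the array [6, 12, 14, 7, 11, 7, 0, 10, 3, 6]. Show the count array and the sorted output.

Count array: [1, 0, 0, 1, 0, 0, 2, 2, 0, 0, 1, 1, 1, 0, 1]
(count[i] = number of elements equal to i)
Cumulative count: [1, 1, 1, 2, 2, 2, 4, 6, 6, 6, 7, 8, 9, 9, 10]
Sorted: [0, 3, 6, 6, 7, 7, 10, 11, 12, 14]


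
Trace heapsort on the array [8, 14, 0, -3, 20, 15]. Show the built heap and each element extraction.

Build heap: [20, 14, 15, -3, 8, 0]
Extract 20: [15, 14, 0, -3, 8, 20]
Extract 15: [14, 8, 0, -3, 15, 20]
Extract 14: [8, -3, 0, 14, 15, 20]
Extract 8: [0, -3, 8, 14, 15, 20]
Extract 0: [-3, 0, 8, 14, 15, 20]


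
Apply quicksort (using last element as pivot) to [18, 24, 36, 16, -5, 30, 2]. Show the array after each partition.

Partition 1: pivot=2 at index 1 -> [-5, 2, 36, 16, 18, 30, 24]
Partition 2: pivot=24 at index 4 -> [-5, 2, 16, 18, 24, 30, 36]
Partition 3: pivot=18 at index 3 -> [-5, 2, 16, 18, 24, 30, 36]
Partition 4: pivot=36 at index 6 -> [-5, 2, 16, 18, 24, 30, 36]


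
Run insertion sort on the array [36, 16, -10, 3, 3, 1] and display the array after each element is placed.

First element 36 is already 'sorted'
Insert 16: shifted 1 elements -> [16, 36, -10, 3, 3, 1]
Insert -10: shifted 2 elements -> [-10, 16, 36, 3, 3, 1]
Insert 3: shifted 2 elements -> [-10, 3, 16, 36, 3, 1]
Insert 3: shifted 2 elements -> [-10, 3, 3, 16, 36, 1]
Insert 1: shifted 4 elements -> [-10, 1, 3, 3, 16, 36]


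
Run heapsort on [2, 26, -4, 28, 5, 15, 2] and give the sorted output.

Build heap: [28, 26, 15, 2, 5, -4, 2]
Extract 28: [26, 5, 15, 2, 2, -4, 28]
Extract 26: [15, 5, -4, 2, 2, 26, 28]
Extract 15: [5, 2, -4, 2, 15, 26, 28]
Extract 5: [2, 2, -4, 5, 15, 26, 28]
Extract 2: [2, -4, 2, 5, 15, 26, 28]
Extract 2: [-4, 2, 2, 5, 15, 26, 28]


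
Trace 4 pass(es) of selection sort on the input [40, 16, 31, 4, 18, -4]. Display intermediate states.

Pass 1: Select minimum -4 at index 5, swap -> [-4, 16, 31, 4, 18, 40]
Pass 2: Select minimum 4 at index 3, swap -> [-4, 4, 31, 16, 18, 40]
Pass 3: Select minimum 16 at index 3, swap -> [-4, 4, 16, 31, 18, 40]
Pass 4: Select minimum 18 at index 4, swap -> [-4, 4, 16, 18, 31, 40]


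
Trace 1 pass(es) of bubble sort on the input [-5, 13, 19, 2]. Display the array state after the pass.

After pass 1: [-5, 13, 2, 19] (1 swaps)
Total swaps: 1


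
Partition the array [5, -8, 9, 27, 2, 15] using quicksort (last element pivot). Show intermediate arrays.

Partition 1: pivot=15 at index 4 -> [5, -8, 9, 2, 15, 27]
Partition 2: pivot=2 at index 1 -> [-8, 2, 9, 5, 15, 27]
Partition 3: pivot=5 at index 2 -> [-8, 2, 5, 9, 15, 27]


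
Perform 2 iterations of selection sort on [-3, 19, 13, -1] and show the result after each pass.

Pass 1: Select minimum -3 at index 0, swap -> [-3, 19, 13, -1]
Pass 2: Select minimum -1 at index 3, swap -> [-3, -1, 13, 19]


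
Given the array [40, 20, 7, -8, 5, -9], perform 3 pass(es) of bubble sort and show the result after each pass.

After pass 1: [20, 7, -8, 5, -9, 40] (5 swaps)
After pass 2: [7, -8, 5, -9, 20, 40] (4 swaps)
After pass 3: [-8, 5, -9, 7, 20, 40] (3 swaps)
Total swaps: 12


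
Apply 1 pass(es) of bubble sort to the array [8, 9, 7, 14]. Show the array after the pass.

After pass 1: [8, 7, 9, 14] (1 swaps)
Total swaps: 1


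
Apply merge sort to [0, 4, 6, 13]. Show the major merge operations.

Divide and conquer:
  Merge [0] + [4] -> [0, 4]
  Merge [6] + [13] -> [6, 13]
  Merge [0, 4] + [6, 13] -> [0, 4, 6, 13]


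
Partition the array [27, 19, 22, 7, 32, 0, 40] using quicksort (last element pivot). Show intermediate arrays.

Partition 1: pivot=40 at index 6 -> [27, 19, 22, 7, 32, 0, 40]
Partition 2: pivot=0 at index 0 -> [0, 19, 22, 7, 32, 27, 40]
Partition 3: pivot=27 at index 4 -> [0, 19, 22, 7, 27, 32, 40]
Partition 4: pivot=7 at index 1 -> [0, 7, 22, 19, 27, 32, 40]
Partition 5: pivot=19 at index 2 -> [0, 7, 19, 22, 27, 32, 40]


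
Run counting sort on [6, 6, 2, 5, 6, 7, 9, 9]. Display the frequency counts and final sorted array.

Count array: [0, 0, 1, 0, 0, 1, 3, 1, 0, 2]
(count[i] = number of elements equal to i)
Cumulative count: [0, 0, 1, 1, 1, 2, 5, 6, 6, 8]
Sorted: [2, 5, 6, 6, 6, 7, 9, 9]


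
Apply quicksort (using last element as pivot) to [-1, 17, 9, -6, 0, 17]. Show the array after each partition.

Partition 1: pivot=17 at index 5 -> [-1, 17, 9, -6, 0, 17]
Partition 2: pivot=0 at index 2 -> [-1, -6, 0, 17, 9, 17]
Partition 3: pivot=-6 at index 0 -> [-6, -1, 0, 17, 9, 17]
Partition 4: pivot=9 at index 3 -> [-6, -1, 0, 9, 17, 17]


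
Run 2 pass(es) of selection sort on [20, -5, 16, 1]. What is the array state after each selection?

Pass 1: Select minimum -5 at index 1, swap -> [-5, 20, 16, 1]
Pass 2: Select minimum 1 at index 3, swap -> [-5, 1, 16, 20]


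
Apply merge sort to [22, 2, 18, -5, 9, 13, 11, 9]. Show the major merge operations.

Divide and conquer:
  Merge [22] + [2] -> [2, 22]
  Merge [18] + [-5] -> [-5, 18]
  Merge [2, 22] + [-5, 18] -> [-5, 2, 18, 22]
  Merge [9] + [13] -> [9, 13]
  Merge [11] + [9] -> [9, 11]
  Merge [9, 13] + [9, 11] -> [9, 9, 11, 13]
  Merge [-5, 2, 18, 22] + [9, 9, 11, 13] -> [-5, 2, 9, 9, 11, 13, 18, 22]


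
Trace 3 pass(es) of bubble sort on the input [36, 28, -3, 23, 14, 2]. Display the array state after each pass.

After pass 1: [28, -3, 23, 14, 2, 36] (5 swaps)
After pass 2: [-3, 23, 14, 2, 28, 36] (4 swaps)
After pass 3: [-3, 14, 2, 23, 28, 36] (2 swaps)
Total swaps: 11


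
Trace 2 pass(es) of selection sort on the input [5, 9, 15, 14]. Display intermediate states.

Pass 1: Select minimum 5 at index 0, swap -> [5, 9, 15, 14]
Pass 2: Select minimum 9 at index 1, swap -> [5, 9, 15, 14]


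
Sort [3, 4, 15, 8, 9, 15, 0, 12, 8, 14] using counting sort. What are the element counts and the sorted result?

Count array: [1, 0, 0, 1, 1, 0, 0, 0, 2, 1, 0, 0, 1, 0, 1, 2]
(count[i] = number of elements equal to i)
Cumulative count: [1, 1, 1, 2, 3, 3, 3, 3, 5, 6, 6, 6, 7, 7, 8, 10]
Sorted: [0, 3, 4, 8, 8, 9, 12, 14, 15, 15]


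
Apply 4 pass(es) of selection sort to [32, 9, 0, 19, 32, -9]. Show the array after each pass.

Pass 1: Select minimum -9 at index 5, swap -> [-9, 9, 0, 19, 32, 32]
Pass 2: Select minimum 0 at index 2, swap -> [-9, 0, 9, 19, 32, 32]
Pass 3: Select minimum 9 at index 2, swap -> [-9, 0, 9, 19, 32, 32]
Pass 4: Select minimum 19 at index 3, swap -> [-9, 0, 9, 19, 32, 32]


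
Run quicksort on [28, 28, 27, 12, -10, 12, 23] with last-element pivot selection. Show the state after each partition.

Partition 1: pivot=23 at index 3 -> [12, -10, 12, 23, 28, 27, 28]
Partition 2: pivot=12 at index 2 -> [12, -10, 12, 23, 28, 27, 28]
Partition 3: pivot=-10 at index 0 -> [-10, 12, 12, 23, 28, 27, 28]
Partition 4: pivot=28 at index 6 -> [-10, 12, 12, 23, 28, 27, 28]
Partition 5: pivot=27 at index 4 -> [-10, 12, 12, 23, 27, 28, 28]


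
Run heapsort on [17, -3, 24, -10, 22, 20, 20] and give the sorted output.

Build heap: [24, 22, 20, -10, -3, 17, 20]
Extract 24: [22, 20, 20, -10, -3, 17, 24]
Extract 22: [20, 17, 20, -10, -3, 22, 24]
Extract 20: [20, 17, -3, -10, 20, 22, 24]
Extract 20: [17, -10, -3, 20, 20, 22, 24]
Extract 17: [-3, -10, 17, 20, 20, 22, 24]
Extract -3: [-10, -3, 17, 20, 20, 22, 24]


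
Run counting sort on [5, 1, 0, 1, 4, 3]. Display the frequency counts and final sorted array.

Count array: [1, 2, 0, 1, 1, 1]
(count[i] = number of elements equal to i)
Cumulative count: [1, 3, 3, 4, 5, 6]
Sorted: [0, 1, 1, 3, 4, 5]


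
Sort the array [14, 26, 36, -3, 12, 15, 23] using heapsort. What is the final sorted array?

Build heap: [36, 26, 23, -3, 12, 15, 14]
Extract 36: [26, 14, 23, -3, 12, 15, 36]
Extract 26: [23, 14, 15, -3, 12, 26, 36]
Extract 23: [15, 14, 12, -3, 23, 26, 36]
Extract 15: [14, -3, 12, 15, 23, 26, 36]
Extract 14: [12, -3, 14, 15, 23, 26, 36]
Extract 12: [-3, 12, 14, 15, 23, 26, 36]


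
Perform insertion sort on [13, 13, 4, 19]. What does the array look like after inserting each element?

First element 13 is already 'sorted'
Insert 13: shifted 0 elements -> [13, 13, 4, 19]
Insert 4: shifted 2 elements -> [4, 13, 13, 19]
Insert 19: shifted 0 elements -> [4, 13, 13, 19]


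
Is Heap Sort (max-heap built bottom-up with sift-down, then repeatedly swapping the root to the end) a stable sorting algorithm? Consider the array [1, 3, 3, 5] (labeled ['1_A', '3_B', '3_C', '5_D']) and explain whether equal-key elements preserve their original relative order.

Trace Heap Sort on the labeled array (the key is the number; the letter only tracks identity):
  Build max-heap: [5_D, 3_B, 3_C, 1_A]
  Swap root 5_D to index 3, re-heapify first 3 -> [3_B, 1_A, 3_C, 5_D]
  Swap root 3_B to index 2, re-heapify first 2 -> [3_C, 1_A, 3_B, 5_D]
  Swap root 3_C to index 1, re-heapify first 1 -> [1_A, 3_C, 3_B, 5_D]
Final order: [1_A, 3_C, 3_B, 5_D]
Equal keys:
  value 3: originally 3_B, 3_C; after sorting 3_C, 3_B -> order changed
Equal keys were reordered, so Heap Sort is not stable: heap construction and root-to-end swaps move elements without regard to the original order of equal keys. (One such input is enough; an unstable sort may happen to preserve order on other inputs, but it gives no guarantee.)
Answer: Not stable


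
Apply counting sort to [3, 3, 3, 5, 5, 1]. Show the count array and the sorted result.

Count array: [0, 1, 0, 3, 0, 2]
(count[i] = number of elements equal to i)
Cumulative count: [0, 1, 1, 4, 4, 6]
Sorted: [1, 3, 3, 3, 5, 5]


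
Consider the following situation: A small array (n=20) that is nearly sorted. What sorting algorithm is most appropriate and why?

Best choice: Insertion sort
Reason: Insertion sort is O(n) for nearly sorted arrays and has low overhead


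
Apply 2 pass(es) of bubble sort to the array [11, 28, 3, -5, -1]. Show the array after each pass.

After pass 1: [11, 3, -5, -1, 28] (3 swaps)
After pass 2: [3, -5, -1, 11, 28] (3 swaps)
Total swaps: 6


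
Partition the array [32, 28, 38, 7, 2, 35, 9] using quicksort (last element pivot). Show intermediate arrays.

Partition 1: pivot=9 at index 2 -> [7, 2, 9, 32, 28, 35, 38]
Partition 2: pivot=2 at index 0 -> [2, 7, 9, 32, 28, 35, 38]
Partition 3: pivot=38 at index 6 -> [2, 7, 9, 32, 28, 35, 38]
Partition 4: pivot=35 at index 5 -> [2, 7, 9, 32, 28, 35, 38]
Partition 5: pivot=28 at index 3 -> [2, 7, 9, 28, 32, 35, 38]


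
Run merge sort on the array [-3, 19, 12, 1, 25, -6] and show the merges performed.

Divide and conquer:
  Merge [19] + [12] -> [12, 19]
  Merge [-3] + [12, 19] -> [-3, 12, 19]
  Merge [25] + [-6] -> [-6, 25]
  Merge [1] + [-6, 25] -> [-6, 1, 25]
  Merge [-3, 12, 19] + [-6, 1, 25] -> [-6, -3, 1, 12, 19, 25]


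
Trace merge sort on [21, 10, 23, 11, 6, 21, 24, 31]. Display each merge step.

Divide and conquer:
  Merge [21] + [10] -> [10, 21]
  Merge [23] + [11] -> [11, 23]
  Merge [10, 21] + [11, 23] -> [10, 11, 21, 23]
  Merge [6] + [21] -> [6, 21]
  Merge [24] + [31] -> [24, 31]
  Merge [6, 21] + [24, 31] -> [6, 21, 24, 31]
  Merge [10, 11, 21, 23] + [6, 21, 24, 31] -> [6, 10, 11, 21, 21, 23, 24, 31]


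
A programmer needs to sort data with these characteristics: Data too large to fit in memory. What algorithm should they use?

Best choice: External merge sort
Reason: Minimizes disk I/O by sequential reads/writes


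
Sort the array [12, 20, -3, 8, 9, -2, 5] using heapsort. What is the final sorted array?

Build heap: [20, 12, 5, 8, 9, -2, -3]
Extract 20: [12, 9, 5, 8, -3, -2, 20]
Extract 12: [9, 8, 5, -2, -3, 12, 20]
Extract 9: [8, -2, 5, -3, 9, 12, 20]
Extract 8: [5, -2, -3, 8, 9, 12, 20]
Extract 5: [-2, -3, 5, 8, 9, 12, 20]
Extract -2: [-3, -2, 5, 8, 9, 12, 20]


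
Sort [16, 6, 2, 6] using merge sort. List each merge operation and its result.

Divide and conquer:
  Merge [16] + [6] -> [6, 16]
  Merge [2] + [6] -> [2, 6]
  Merge [6, 16] + [2, 6] -> [2, 6, 6, 16]


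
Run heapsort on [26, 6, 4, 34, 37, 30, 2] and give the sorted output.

Build heap: [37, 34, 30, 26, 6, 4, 2]
Extract 37: [34, 26, 30, 2, 6, 4, 37]
Extract 34: [30, 26, 4, 2, 6, 34, 37]
Extract 30: [26, 6, 4, 2, 30, 34, 37]
Extract 26: [6, 2, 4, 26, 30, 34, 37]
Extract 6: [4, 2, 6, 26, 30, 34, 37]
Extract 4: [2, 4, 6, 26, 30, 34, 37]


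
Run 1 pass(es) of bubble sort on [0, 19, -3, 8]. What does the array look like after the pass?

After pass 1: [0, -3, 8, 19] (2 swaps)
Total swaps: 2


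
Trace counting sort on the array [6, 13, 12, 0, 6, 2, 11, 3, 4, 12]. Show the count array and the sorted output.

Count array: [1, 0, 1, 1, 1, 0, 2, 0, 0, 0, 0, 1, 2, 1]
(count[i] = number of elements equal to i)
Cumulative count: [1, 1, 2, 3, 4, 4, 6, 6, 6, 6, 6, 7, 9, 10]
Sorted: [0, 2, 3, 4, 6, 6, 11, 12, 12, 13]


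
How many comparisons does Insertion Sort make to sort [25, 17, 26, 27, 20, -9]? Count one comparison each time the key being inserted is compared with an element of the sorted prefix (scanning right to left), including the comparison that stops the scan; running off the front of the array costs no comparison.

Insert 17: 25 > 17 (shift), reached front = 1 comparison(s) -> [17, 25, 26, 27, 20, -9]
Insert 26: 25 <= 26 (stop) = 1 comparison(s) -> [17, 25, 26, 27, 20, -9]
Insert 27: 26 <= 27 (stop) = 1 comparison(s) -> [17, 25, 26, 27, 20, -9]
Insert 20: 27 > 20 (shift), 26 > 20 (shift), 25 > 20 (shift), 17 <= 20 (stop) = 4 comparison(s) -> [17, 20, 25, 26, 27, -9]
Insert -9: 27 > -9 (shift), 26 > -9 (shift), 25 > -9 (shift), 20 > -9 (shift), 17 > -9 (shift), reached front = 5 comparison(s) -> [-9, 17, 20, 25, 26, 27]
Total comparisons: 1 + 1 + 1 + 4 + 5 = 12


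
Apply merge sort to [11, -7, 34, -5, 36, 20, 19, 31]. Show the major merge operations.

Divide and conquer:
  Merge [11] + [-7] -> [-7, 11]
  Merge [34] + [-5] -> [-5, 34]
  Merge [-7, 11] + [-5, 34] -> [-7, -5, 11, 34]
  Merge [36] + [20] -> [20, 36]
  Merge [19] + [31] -> [19, 31]
  Merge [20, 36] + [19, 31] -> [19, 20, 31, 36]
  Merge [-7, -5, 11, 34] + [19, 20, 31, 36] -> [-7, -5, 11, 19, 20, 31, 34, 36]


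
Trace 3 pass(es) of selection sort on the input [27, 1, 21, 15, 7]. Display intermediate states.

Pass 1: Select minimum 1 at index 1, swap -> [1, 27, 21, 15, 7]
Pass 2: Select minimum 7 at index 4, swap -> [1, 7, 21, 15, 27]
Pass 3: Select minimum 15 at index 3, swap -> [1, 7, 15, 21, 27]


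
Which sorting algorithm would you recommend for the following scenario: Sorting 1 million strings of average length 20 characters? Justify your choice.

Best choice: MSD radix sort or Mergesort
Reason: MSD radix sort is a non-comparison sort that buckets the strings by successive character positions, running in time proportional to the total number of characters examined rather than O(n log n) string comparisons; mergesort is a stable O(n log n)-comparison alternative that works for arbitrary variable-length keys


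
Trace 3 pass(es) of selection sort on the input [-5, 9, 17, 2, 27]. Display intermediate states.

Pass 1: Select minimum -5 at index 0, swap -> [-5, 9, 17, 2, 27]
Pass 2: Select minimum 2 at index 3, swap -> [-5, 2, 17, 9, 27]
Pass 3: Select minimum 9 at index 3, swap -> [-5, 2, 9, 17, 27]


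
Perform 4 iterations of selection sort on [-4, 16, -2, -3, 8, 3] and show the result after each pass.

Pass 1: Select minimum -4 at index 0, swap -> [-4, 16, -2, -3, 8, 3]
Pass 2: Select minimum -3 at index 3, swap -> [-4, -3, -2, 16, 8, 3]
Pass 3: Select minimum -2 at index 2, swap -> [-4, -3, -2, 16, 8, 3]
Pass 4: Select minimum 3 at index 5, swap -> [-4, -3, -2, 3, 8, 16]


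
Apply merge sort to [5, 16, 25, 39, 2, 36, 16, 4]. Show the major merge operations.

Divide and conquer:
  Merge [5] + [16] -> [5, 16]
  Merge [25] + [39] -> [25, 39]
  Merge [5, 16] + [25, 39] -> [5, 16, 25, 39]
  Merge [2] + [36] -> [2, 36]
  Merge [16] + [4] -> [4, 16]
  Merge [2, 36] + [4, 16] -> [2, 4, 16, 36]
  Merge [5, 16, 25, 39] + [2, 4, 16, 36] -> [2, 4, 5, 16, 16, 25, 36, 39]


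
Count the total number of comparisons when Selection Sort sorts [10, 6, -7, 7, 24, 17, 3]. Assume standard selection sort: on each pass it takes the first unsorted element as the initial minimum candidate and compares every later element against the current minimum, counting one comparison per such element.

Pass 1: scan indices 1..6 for the minimum = 6 comparison(s); min is -7, place at index 0 -> [-7, 6, 10, 7, 24, 17, 3]
Pass 2: scan indices 2..6 for the minimum = 5 comparison(s); min is 3, place at index 1 -> [-7, 3, 10, 7, 24, 17, 6]
Pass 3: scan indices 3..6 for the minimum = 4 comparison(s); min is 6, place at index 2 -> [-7, 3, 6, 7, 24, 17, 10]
Pass 4: scan indices 4..6 for the minimum = 3 comparison(s); min is 7, place at index 3 -> [-7, 3, 6, 7, 24, 17, 10]
Pass 5: scan indices 5..6 for the minimum = 2 comparison(s); min is 10, place at index 4 -> [-7, 3, 6, 7, 10, 17, 24]
Pass 6: scan indices 6..6 for the minimum = 1 comparison(s); min is 17, place at index 5 -> [-7, 3, 6, 7, 10, 17, 24]
Selection sort always scans the whole unsorted suffix, so the count is (n-1) + (n-2) + ... + 1 = n(n-1)/2 = 7*6/2 = 21 regardless of the input order.
Total comparisons: 6 + 5 + 4 + 3 + 2 + 1 = 21


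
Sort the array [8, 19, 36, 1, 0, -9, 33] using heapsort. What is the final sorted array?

Build heap: [36, 19, 33, 1, 0, -9, 8]
Extract 36: [33, 19, 8, 1, 0, -9, 36]
Extract 33: [19, 1, 8, -9, 0, 33, 36]
Extract 19: [8, 1, 0, -9, 19, 33, 36]
Extract 8: [1, -9, 0, 8, 19, 33, 36]
Extract 1: [0, -9, 1, 8, 19, 33, 36]
Extract 0: [-9, 0, 1, 8, 19, 33, 36]


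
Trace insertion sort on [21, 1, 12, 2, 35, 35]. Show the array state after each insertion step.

First element 21 is already 'sorted'
Insert 1: shifted 1 elements -> [1, 21, 12, 2, 35, 35]
Insert 12: shifted 1 elements -> [1, 12, 21, 2, 35, 35]
Insert 2: shifted 2 elements -> [1, 2, 12, 21, 35, 35]
Insert 35: shifted 0 elements -> [1, 2, 12, 21, 35, 35]
Insert 35: shifted 0 elements -> [1, 2, 12, 21, 35, 35]


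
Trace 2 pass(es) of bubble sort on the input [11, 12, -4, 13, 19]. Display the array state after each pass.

After pass 1: [11, -4, 12, 13, 19] (1 swaps)
After pass 2: [-4, 11, 12, 13, 19] (1 swaps)
Total swaps: 2


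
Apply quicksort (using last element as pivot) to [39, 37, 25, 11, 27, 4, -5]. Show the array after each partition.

Partition 1: pivot=-5 at index 0 -> [-5, 37, 25, 11, 27, 4, 39]
Partition 2: pivot=39 at index 6 -> [-5, 37, 25, 11, 27, 4, 39]
Partition 3: pivot=4 at index 1 -> [-5, 4, 25, 11, 27, 37, 39]
Partition 4: pivot=37 at index 5 -> [-5, 4, 25, 11, 27, 37, 39]
Partition 5: pivot=27 at index 4 -> [-5, 4, 25, 11, 27, 37, 39]
Partition 6: pivot=11 at index 2 -> [-5, 4, 11, 25, 27, 37, 39]


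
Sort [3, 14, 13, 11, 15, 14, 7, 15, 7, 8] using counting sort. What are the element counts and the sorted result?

Count array: [0, 0, 0, 1, 0, 0, 0, 2, 1, 0, 0, 1, 0, 1, 2, 2]
(count[i] = number of elements equal to i)
Cumulative count: [0, 0, 0, 1, 1, 1, 1, 3, 4, 4, 4, 5, 5, 6, 8, 10]
Sorted: [3, 7, 7, 8, 11, 13, 14, 14, 15, 15]


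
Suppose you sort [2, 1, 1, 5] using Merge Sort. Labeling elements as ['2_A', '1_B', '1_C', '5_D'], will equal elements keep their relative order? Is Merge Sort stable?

Trace Merge Sort on the labeled array (the key is the number; the letter only tracks identity):
  Merge [2_A] + [1_B] -> [1_B, 2_A]
  Merge [1_C] + [5_D] -> [1_C, 5_D]
  Merge [1_B, 2_A] + [1_C, 5_D] -> [1_B, 1_C, 2_A, 5_D]
Final order: [1_B, 1_C, 2_A, 5_D]
Equal keys:
  value 1: originally 1_B, 1_C; after sorting 1_B, 1_C -> order preserved
All equal keys kept their original relative order. Merge Sort is stable: when the heads of the two halves are equal the merge takes from the left half first.
Answer: Stable


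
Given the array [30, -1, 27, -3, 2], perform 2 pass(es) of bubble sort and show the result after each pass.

After pass 1: [-1, 27, -3, 2, 30] (4 swaps)
After pass 2: [-1, -3, 2, 27, 30] (2 swaps)
Total swaps: 6


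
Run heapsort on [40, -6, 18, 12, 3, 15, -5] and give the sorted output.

Build heap: [40, 12, 18, -6, 3, 15, -5]
Extract 40: [18, 12, 15, -6, 3, -5, 40]
Extract 18: [15, 12, -5, -6, 3, 18, 40]
Extract 15: [12, 3, -5, -6, 15, 18, 40]
Extract 12: [3, -6, -5, 12, 15, 18, 40]
Extract 3: [-5, -6, 3, 12, 15, 18, 40]
Extract -5: [-6, -5, 3, 12, 15, 18, 40]


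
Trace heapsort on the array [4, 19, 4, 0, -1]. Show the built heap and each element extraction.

Build heap: [19, 4, 4, 0, -1]
Extract 19: [4, 0, 4, -1, 19]
Extract 4: [4, 0, -1, 4, 19]
Extract 4: [0, -1, 4, 4, 19]
Extract 0: [-1, 0, 4, 4, 19]


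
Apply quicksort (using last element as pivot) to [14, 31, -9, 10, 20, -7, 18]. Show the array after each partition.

Partition 1: pivot=18 at index 4 -> [14, -9, 10, -7, 18, 31, 20]
Partition 2: pivot=-7 at index 1 -> [-9, -7, 10, 14, 18, 31, 20]
Partition 3: pivot=14 at index 3 -> [-9, -7, 10, 14, 18, 31, 20]
Partition 4: pivot=20 at index 5 -> [-9, -7, 10, 14, 18, 20, 31]


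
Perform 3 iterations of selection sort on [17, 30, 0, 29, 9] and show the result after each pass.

Pass 1: Select minimum 0 at index 2, swap -> [0, 30, 17, 29, 9]
Pass 2: Select minimum 9 at index 4, swap -> [0, 9, 17, 29, 30]
Pass 3: Select minimum 17 at index 2, swap -> [0, 9, 17, 29, 30]


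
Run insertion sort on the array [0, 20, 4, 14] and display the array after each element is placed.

First element 0 is already 'sorted'
Insert 20: shifted 0 elements -> [0, 20, 4, 14]
Insert 4: shifted 1 elements -> [0, 4, 20, 14]
Insert 14: shifted 1 elements -> [0, 4, 14, 20]
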